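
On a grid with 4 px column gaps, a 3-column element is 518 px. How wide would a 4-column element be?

3 columns + 2 column gaps: 3c + 2·4 = 518.
3c = 518 − 8 = 510, so c = 170 px.
4 columns plus 3 column gaps: 680 + 12 = 692 px.

692 px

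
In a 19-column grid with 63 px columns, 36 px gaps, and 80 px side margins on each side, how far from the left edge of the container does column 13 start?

1268 px

Before column 13: the margin + 12 columns + 12 gaps.
Offset = 80 + 12·(63 + 36) = 80 + 1188 = 1268 px.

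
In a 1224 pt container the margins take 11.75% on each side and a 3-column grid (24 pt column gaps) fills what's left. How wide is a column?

Margins: 11.75% × 1224 = 143.82 pt each, so content = 1224 − 287.64 = 936.36 pt.
3c + 2·24 = 936.36 → 3c = 888.36 → c = 296.12 pt.

296.12 pt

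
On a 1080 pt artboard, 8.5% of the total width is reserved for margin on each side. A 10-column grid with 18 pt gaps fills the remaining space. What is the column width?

Each margin = 8.5% of 1080 = 91.8 pt; content = 1080 − 2·91.8 = 896.4 pt.
10c + 9·18 = 896.4 → 10c = 734.4 → c = 73.44 pt.

73.44 pt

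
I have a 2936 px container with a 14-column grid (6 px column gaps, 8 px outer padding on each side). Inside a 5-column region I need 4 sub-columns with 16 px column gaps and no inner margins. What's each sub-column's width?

Subtract both margins: 2936 − 2·8 = 2920 px.
14 columns + 13 column gaps: 14c + 13·6 = 2920.
14c = 2920 − 78 = 2842, so c = 203 px.
5 columns plus 4 column gaps: 1015 + 24 = 1039 px.
Subtracting 3 column gaps of 16 leaves 991 for 4 columns, so d = 247.75 px.

247.75 px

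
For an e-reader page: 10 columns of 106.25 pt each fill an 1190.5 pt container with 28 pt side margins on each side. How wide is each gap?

Take off 56 pt of margins, leaving 1134.5 pt.
10 columns take 10·106.25 = 1062.5 pt; remaining 72 splits into 9 gaps.
g = 72 / 9 = 8 pt.

8 pt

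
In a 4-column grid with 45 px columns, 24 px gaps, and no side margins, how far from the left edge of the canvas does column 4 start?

207 px

Each column+gutter stride is 69 px; with no margin, 3 of them is 207 px.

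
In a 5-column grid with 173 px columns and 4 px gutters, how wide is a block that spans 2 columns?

350 px

2-column span = 2·173 + 1·4 = 350 px.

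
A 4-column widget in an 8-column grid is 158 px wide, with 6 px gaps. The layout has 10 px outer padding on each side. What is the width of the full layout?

Subtracting 3 gaps of 6 leaves 140 for 4 columns, so c = 35 px.
Total width: 2·10 + 8·35 + 7·6 = 342 px.

342 px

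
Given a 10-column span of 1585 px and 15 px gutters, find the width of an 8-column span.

1265 px

Subtracting 9 gutters of 15 leaves 1450 for 10 columns, so c = 145 px.
8 columns plus 7 gutters: 1160 + 105 = 1265 px.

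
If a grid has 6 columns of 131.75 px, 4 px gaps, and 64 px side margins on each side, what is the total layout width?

938.5 px

Total width: 2·64 + 6·131.75 + 5·4 = 938.5 px.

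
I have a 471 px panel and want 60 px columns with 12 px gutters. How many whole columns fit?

Each extra column adds 60 + 12 = 72 px.
(471 + 12) / 72 = 6.71, so 6 columns fit.

6 columns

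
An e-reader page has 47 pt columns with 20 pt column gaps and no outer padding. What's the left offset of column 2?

67 pt

No margin, so column 2 starts at 1·(column + gutter) = 1·67 = 67 pt.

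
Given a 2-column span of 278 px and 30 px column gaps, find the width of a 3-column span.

2 columns + 1 column gap: 2c + 1·30 = 278.
2c = 278 − 30 = 248, so c = 124 px.
3-column span = 3·124 + 2·30 = 432 px.

432 px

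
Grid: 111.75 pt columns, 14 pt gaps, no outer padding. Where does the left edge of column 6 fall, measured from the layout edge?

628.75 pt

No margin, so column 6 starts at 5·(column + gutter) = 5·125.75 = 628.75 pt.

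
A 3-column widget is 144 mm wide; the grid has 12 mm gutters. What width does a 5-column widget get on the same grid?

144 − 2·12 = 120; ÷3 gives c = 40 mm.
5-column span = 5·40 + 4·12 = 248 mm.

248 mm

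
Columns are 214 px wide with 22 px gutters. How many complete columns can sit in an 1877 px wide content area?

8 columns

k columns need k·214 + (k−1)·22 = k·236 − 22.
k·236 − 22 ≤ 1877 → k ≤ 1899 / 236 ≈ 8.05, so k = 8.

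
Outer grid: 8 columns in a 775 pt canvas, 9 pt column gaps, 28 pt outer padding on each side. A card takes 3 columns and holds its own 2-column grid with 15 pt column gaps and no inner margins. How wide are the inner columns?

124.5 pt

Take off 56 pt of margins, leaving 719 pt.
Subtracting 7 column gaps of 9 leaves 656 for 8 columns, so c = 82 pt.
3 columns plus 2 column gaps: 246 + 18 = 264 pt.
2d + 1·15 = 264 → 2d = 249 → d = 124.5 pt.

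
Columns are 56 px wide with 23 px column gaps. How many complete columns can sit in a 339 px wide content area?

4 columns

k columns need k·56 + (k−1)·23 = k·79 − 23.
k·79 − 23 ≤ 339 → k ≤ 362 / 79 ≈ 4.58, so k = 4.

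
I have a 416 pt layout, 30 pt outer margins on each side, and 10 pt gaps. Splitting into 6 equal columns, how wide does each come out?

Content width = 416 − 2·30 = 356 pt.
6 columns + 5 gaps: 6c + 5·10 = 356.
6c = 356 − 50 = 306, so c = 51 pt.

51 pt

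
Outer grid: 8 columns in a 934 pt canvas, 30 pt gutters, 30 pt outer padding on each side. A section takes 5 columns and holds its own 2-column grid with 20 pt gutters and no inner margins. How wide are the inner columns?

Inside the margins: 934 − 60 = 874 pt.
8c + 7·30 = 874 → 8c = 664 → c = 83 pt.
5-column span = 5·83 + 4·30 = 535 pt.
535 − 1·20 = 515; ÷2 gives d = 257.5 pt.

257.5 pt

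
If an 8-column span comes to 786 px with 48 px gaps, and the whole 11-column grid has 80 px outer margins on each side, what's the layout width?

1258.75 px

8c + 7·48 = 786 → 8c = 450 → c = 56.25 px.
Total width: 2·80 + 11·56.25 + 10·48 = 1258.75 px.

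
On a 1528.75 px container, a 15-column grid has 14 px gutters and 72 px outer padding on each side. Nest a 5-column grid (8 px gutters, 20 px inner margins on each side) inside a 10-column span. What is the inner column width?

Inside the margins: 1528.75 − 144 = 1384.75 px.
Subtracting 14 gutters of 14 leaves 1188.75 for 15 columns, so c = 79.25 px.
10 columns plus 9 gutters: 792.5 + 126 = 918.5 px.
Inner content = 918.5 − 2·20 = 878.5 px.
Subtracting 4 gutters of 8 leaves 846.5 for 5 columns, so d = 169.3 px.

169.3 px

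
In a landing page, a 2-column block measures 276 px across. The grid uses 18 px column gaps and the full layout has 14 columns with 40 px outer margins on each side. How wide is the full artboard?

2120 px

2 columns + 1 column gap: 2c + 1·18 = 276.
2c = 276 − 18 = 258, so c = 129 px.
Artboard = 2·40 + 14·129 + 13·18 = 80 + 1806 + 234 = 2120 px.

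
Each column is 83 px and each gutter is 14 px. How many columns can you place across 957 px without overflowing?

k columns need k·83 + (k−1)·14 = k·97 − 14.
k·97 − 14 ≤ 957 → k ≤ 971 / 97 ≈ 10.01, so k = 10.

10 columns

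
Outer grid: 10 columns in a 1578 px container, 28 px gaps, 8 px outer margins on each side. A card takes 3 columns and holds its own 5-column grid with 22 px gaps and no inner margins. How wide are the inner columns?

72.2 px

Inside the margins: 1578 − 16 = 1562 px.
10c + 9·28 = 1562 → 10c = 1310 → c = 131 px.
3 columns plus 2 gaps: 393 + 56 = 449 px.
5 columns + 4 gaps: 5d + 4·22 = 449.
5d = 449 − 88 = 361, so d = 72.2 px.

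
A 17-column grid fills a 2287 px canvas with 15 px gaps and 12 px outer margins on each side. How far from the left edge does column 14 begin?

Take off 24 px of margins, leaving 2263 px.
17 columns + 16 gaps: 17c + 16·15 = 2263.
17c = 2263 − 240 = 2023, so c = 119 px.
Before column 14: the margin + 13 columns + 13 gaps.
Offset = 12 + 13·(119 + 15) = 12 + 1742 = 1754 px.

1754 px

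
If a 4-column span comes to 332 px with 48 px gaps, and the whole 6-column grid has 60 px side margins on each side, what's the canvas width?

332 − 3·48 = 188; ÷4 gives c = 47 px.
Canvas = 2·60 + 6·47 + 5·48 = 120 + 282 + 240 = 642 px.

642 px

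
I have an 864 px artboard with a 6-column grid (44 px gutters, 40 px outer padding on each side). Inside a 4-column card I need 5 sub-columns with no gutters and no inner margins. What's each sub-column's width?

Subtract both margins: 864 − 2·40 = 784 px.
6 columns + 5 gutters: 6c + 5·44 = 784.
6c = 784 − 220 = 564, so c = 94 px.
4-column span = 4·94 + 3·44 = 508 px.
508 / 5 = 101.6 px per column.

101.6 px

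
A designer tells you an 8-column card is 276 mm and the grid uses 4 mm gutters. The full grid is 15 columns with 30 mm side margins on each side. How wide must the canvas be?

581 mm

Subtracting 7 gutters of 4 leaves 248 for 8 columns, so c = 31 mm.
Canvas = 2·30 + 15·31 + 14·4 = 60 + 465 + 56 = 581 mm.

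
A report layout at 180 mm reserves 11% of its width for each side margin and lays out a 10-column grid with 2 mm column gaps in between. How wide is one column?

Each margin = 11% of 180 = 19.8 mm; content = 180 − 2·19.8 = 140.4 mm.
10 columns + 9 column gaps: 10c + 9·2 = 140.4.
10c = 140.4 − 18 = 122.4, so c = 12.24 mm.

12.24 mm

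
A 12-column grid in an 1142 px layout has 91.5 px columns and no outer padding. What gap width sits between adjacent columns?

Columns use 1098 px, leaving 44 px across 11 gaps = 4 px each.

4 px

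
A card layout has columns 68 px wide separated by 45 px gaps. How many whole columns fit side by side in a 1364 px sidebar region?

12 columns: 12·68 + 11·45 = 1311 px ≤ 1364.
13 columns: 1424 px > 1364. So 12.

12 columns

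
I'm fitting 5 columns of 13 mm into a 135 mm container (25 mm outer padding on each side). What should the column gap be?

Content width = 135 − 2·25 = 85 mm.
5 columns take 5·13 = 65 mm; remaining 20 splits into 4 column gaps.
g = 20 / 4 = 5 mm.

5 mm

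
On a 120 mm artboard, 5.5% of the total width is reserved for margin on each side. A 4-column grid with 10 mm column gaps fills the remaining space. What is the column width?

Each margin = 5.5% of 120 = 6.6 mm; content = 120 − 2·6.6 = 106.8 mm.
4c + 3·10 = 106.8 → 4c = 76.8 → c = 19.2 mm.

19.2 mm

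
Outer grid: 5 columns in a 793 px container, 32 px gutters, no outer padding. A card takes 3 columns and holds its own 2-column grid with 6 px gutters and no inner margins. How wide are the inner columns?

228.5 px

5 columns + 4 gutters: 5c + 4·32 = 793.
5c = 793 − 128 = 665, so c = 133 px.
3-column span = 3·133 + 2·32 = 463 px.
2d + 1·6 = 463 → 2d = 457 → d = 228.5 px.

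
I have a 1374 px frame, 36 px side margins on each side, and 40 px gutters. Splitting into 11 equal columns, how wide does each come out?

82 px

Inside the margins: 1374 − 72 = 1302 px.
11 columns + 10 gutters: 11c + 10·40 = 1302.
11c = 1302 − 400 = 902, so c = 82 px.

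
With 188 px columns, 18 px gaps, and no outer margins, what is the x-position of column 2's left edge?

No margin, so column 2 starts at 1·(column + gutter) = 1·206 = 206 px.

206 px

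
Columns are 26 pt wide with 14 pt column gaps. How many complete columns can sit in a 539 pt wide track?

k columns need k·26 + (k−1)·14 = k·40 − 14.
k·40 − 14 ≤ 539 → k ≤ 553 / 40 ≈ 13.82, so k = 13.

13 columns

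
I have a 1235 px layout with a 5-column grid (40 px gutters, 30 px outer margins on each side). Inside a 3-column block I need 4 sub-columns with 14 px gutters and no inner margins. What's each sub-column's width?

Take off 60 px of margins, leaving 1175 px.
5c + 4·40 = 1175 → 5c = 1015 → c = 203 px.
3-column span = 3·203 + 2·40 = 689 px.
4d + 3·14 = 689 → 4d = 647 → d = 161.75 px.

161.75 px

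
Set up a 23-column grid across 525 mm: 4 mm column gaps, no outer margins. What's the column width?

23 columns + 22 column gaps: 23c + 22·4 = 525.
23c = 525 − 88 = 437, so c = 19 mm.

19 mm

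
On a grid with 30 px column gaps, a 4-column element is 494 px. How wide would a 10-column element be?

1280 px

4 columns + 3 column gaps: 4c + 3·30 = 494.
4c = 494 − 90 = 404, so c = 101 px.
Span of 10: 10·101 + 9·30 = 1010 + 270 = 1280 px.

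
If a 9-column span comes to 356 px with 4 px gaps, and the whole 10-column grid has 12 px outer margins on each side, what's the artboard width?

Subtracting 8 gaps of 4 leaves 324 for 9 columns, so c = 36 px.
Total width: 2·12 + 10·36 + 9·4 = 420 px.

420 px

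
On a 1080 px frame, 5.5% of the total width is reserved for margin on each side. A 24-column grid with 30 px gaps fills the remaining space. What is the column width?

11.3 px

Each margin = 5.5% of 1080 = 59.4 px; content = 1080 − 2·59.4 = 961.2 px.
Subtracting 23 gaps of 30 leaves 271.2 for 24 columns, so c = 11.3 px.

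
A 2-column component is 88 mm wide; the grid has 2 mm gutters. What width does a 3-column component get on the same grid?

2c + 1·2 = 88 → 2c = 86 → c = 43 mm.
3-column span = 3·43 + 2·2 = 133 mm.

133 mm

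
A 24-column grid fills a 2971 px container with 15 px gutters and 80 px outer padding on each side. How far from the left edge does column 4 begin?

433.25 px

Subtract both margins: 2971 − 2·80 = 2811 px.
Subtracting 23 gutters of 15 leaves 2466 for 24 columns, so c = 102.75 px.
Before column 4: the margin + 3 columns + 3 gutters.
Offset = 80 + 3·(102.75 + 15) = 80 + 353.25 = 433.25 px.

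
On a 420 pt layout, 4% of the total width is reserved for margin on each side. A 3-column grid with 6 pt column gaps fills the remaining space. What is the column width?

124.8 pt

420 × (1 − 2·4%) = 420 × 92% = 386.4 pt for the columns.
3c + 2·6 = 386.4 → 3c = 374.4 → c = 124.8 pt.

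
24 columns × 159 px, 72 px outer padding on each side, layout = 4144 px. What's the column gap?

8 px

Take off 144 px of margins, leaving 4000 px.
Columns use 3816 px, leaving 184 px across 23 column gaps = 8 px each.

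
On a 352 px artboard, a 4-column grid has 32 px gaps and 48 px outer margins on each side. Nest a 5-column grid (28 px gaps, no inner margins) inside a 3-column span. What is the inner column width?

Inside the margins: 352 − 96 = 256 px.
Subtracting 3 gaps of 32 leaves 160 for 4 columns, so c = 40 px.
Span of 3: 3·40 + 2·32 = 120 + 64 = 184 px.
5d + 4·28 = 184 → 5d = 72 → d = 14.4 px.

14.4 px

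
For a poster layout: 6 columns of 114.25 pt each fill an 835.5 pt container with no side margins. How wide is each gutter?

30 pt

6 columns take 6·114.25 = 685.5 pt; remaining 150 splits into 5 gutters.
g = 150 / 5 = 30 pt.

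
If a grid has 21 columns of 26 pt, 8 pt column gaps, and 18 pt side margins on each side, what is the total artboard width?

Total width: 2·18 + 21·26 + 20·8 = 742 pt.

742 pt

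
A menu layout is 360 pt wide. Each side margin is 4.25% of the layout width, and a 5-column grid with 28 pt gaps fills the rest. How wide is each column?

Margins: 4.25% × 360 = 15.3 pt each, so content = 360 − 30.6 = 329.4 pt.
5c + 4·28 = 329.4 → 5c = 217.4 → c = 43.48 pt.

43.48 pt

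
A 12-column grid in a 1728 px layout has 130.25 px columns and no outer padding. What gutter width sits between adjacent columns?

Columns use 1563 px, leaving 165 px across 11 gutters = 15 px each.

15 px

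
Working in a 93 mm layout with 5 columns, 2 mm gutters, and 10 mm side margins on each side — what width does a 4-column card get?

58 mm

Take off 20 mm of margins, leaving 73 mm.
5 columns + 4 gutters: 5c + 4·2 = 73.
5c = 73 − 8 = 65, so c = 13 mm.
Span of 4: 4·13 + 3·2 = 52 + 6 = 58 mm.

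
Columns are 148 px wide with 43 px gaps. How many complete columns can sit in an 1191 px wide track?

6 columns

6 columns: 6·148 + 5·43 = 1103 px ≤ 1191.
7 columns: 1294 px > 1191. So 6.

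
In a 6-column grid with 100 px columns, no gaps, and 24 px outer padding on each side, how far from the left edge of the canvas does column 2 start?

Each column+gutter stride is 100 px; 1 of them past the 24 px margin is 24 + 100 = 124 px.

124 px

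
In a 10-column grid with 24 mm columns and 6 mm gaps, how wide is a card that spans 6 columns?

6 columns plus 5 gaps: 144 + 30 = 174 mm.

174 mm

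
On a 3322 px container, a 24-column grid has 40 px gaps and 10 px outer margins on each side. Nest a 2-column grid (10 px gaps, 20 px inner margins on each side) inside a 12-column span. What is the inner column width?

790.5 px

Subtract both margins: 3322 − 2·10 = 3302 px.
24 columns + 23 gaps: 24c + 23·40 = 3302.
24c = 3302 − 920 = 2382, so c = 99.25 px.
Span of 12: 12·99.25 + 11·40 = 1191 + 440 = 1631 px.
Inner content = 1631 − 2·20 = 1591 px.
2d + 1·10 = 1591 → 2d = 1581 → d = 790.5 px.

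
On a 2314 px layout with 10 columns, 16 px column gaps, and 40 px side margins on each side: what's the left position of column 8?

Content = 2314 − 2·40 = 2234 px.
Subtracting 9 column gaps of 16 leaves 2090 for 10 columns, so c = 209 px.
Each column+gutter stride is 225 px; 7 of them past the 40 px margin is 40 + 1575 = 1615 px.

1615 px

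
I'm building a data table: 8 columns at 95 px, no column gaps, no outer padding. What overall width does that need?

Summing: 760 = 760 px.

760 px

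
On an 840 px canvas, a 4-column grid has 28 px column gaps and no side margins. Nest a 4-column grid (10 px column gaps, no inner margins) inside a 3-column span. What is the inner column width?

148.25 px

4 columns + 3 column gaps: 4c + 3·28 = 840.
4c = 840 − 84 = 756, so c = 189 px.
3 columns plus 2 column gaps: 567 + 56 = 623 px.
623 − 3·10 = 593; ÷4 gives d = 148.25 px.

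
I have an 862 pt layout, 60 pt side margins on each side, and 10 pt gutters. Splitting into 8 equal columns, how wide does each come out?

Inside the margins: 862 − 120 = 742 pt.
8 columns + 7 gutters: 8c + 7·10 = 742.
8c = 742 − 70 = 672, so c = 84 pt.

84 pt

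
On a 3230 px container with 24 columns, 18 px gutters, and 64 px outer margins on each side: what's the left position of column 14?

Subtract both margins: 3230 − 2·64 = 3102 px.
24c + 23·18 = 3102 → 24c = 2688 → c = 112 px.
Column 14 starts at margin + 13·(column + gutter) = 64 + 13·130 = 1754 px.

1754 px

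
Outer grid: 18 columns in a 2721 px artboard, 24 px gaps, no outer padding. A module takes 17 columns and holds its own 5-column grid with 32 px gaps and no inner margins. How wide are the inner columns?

2721 − 17·24 = 2313; ÷18 gives c = 128.5 px.
17 columns plus 16 gaps: 2184.5 + 384 = 2568.5 px.
5d + 4·32 = 2568.5 → 5d = 2440.5 → d = 488.1 px.

488.1 px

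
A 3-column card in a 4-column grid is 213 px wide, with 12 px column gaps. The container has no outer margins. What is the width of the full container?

3c + 2·12 = 213 → 3c = 189 → c = 63 px.
Container = 4·63 + 3·12 = 252 + 36 = 288 px.

288 px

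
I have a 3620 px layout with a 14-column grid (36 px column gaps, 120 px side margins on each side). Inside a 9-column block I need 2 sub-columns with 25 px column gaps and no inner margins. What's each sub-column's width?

1067.5 px

Inside the margins: 3620 − 240 = 3380 px.
Subtracting 13 column gaps of 36 leaves 2912 for 14 columns, so c = 208 px.
9 columns plus 8 column gaps: 1872 + 288 = 2160 px.
Subtracting 1 column gap of 25 leaves 2135 for 2 columns, so d = 1067.5 px.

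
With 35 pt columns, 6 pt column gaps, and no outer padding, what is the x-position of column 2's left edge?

Before column 2: 1 column + 1 column gap.
Offset = 1·(35 + 6) = 1·41 = 41 pt.

41 pt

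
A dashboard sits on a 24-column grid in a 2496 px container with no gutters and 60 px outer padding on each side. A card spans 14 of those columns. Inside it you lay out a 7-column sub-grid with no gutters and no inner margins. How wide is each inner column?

198 px

Take off 120 px of margins, leaving 2376 px.
24c = 2376 → c = 99 px.
With no gutters, 14 columns span 14·99 = 1386 px.
With no gutters, each column is 1386/7 = 198 px.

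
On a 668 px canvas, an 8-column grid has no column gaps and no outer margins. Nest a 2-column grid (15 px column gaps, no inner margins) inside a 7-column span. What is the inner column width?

284.75 px

668 / 8 = 83.5 px per column.
With no column gaps, 7 columns span 7·83.5 = 584.5 px.
Subtracting 1 column gap of 15 leaves 569.5 for 2 columns, so d = 284.75 px.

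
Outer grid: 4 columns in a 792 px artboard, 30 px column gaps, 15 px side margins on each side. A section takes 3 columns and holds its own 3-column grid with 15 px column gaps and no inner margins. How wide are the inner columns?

Take off 30 px of margins, leaving 762 px.
762 − 3·30 = 672; ÷4 gives c = 168 px.
Span of 3: 3·168 + 2·30 = 504 + 60 = 564 px.
Subtracting 2 column gaps of 15 leaves 534 for 3 columns, so d = 178 px.

178 px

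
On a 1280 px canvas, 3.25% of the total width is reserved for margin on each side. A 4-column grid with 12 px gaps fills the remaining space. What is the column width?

Margins: 3.25% × 1280 = 41.6 px each, so content = 1280 − 83.2 = 1196.8 px.
4c + 3·12 = 1196.8 → 4c = 1160.8 → c = 290.2 px.

290.2 px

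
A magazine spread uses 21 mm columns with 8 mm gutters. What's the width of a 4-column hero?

108 mm

Span of 4: 4·21 + 3·8 = 84 + 24 = 108 mm.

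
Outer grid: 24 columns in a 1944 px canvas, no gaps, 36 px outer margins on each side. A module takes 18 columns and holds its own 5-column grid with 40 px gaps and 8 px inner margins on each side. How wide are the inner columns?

245.6 px

Inside the margins: 1944 − 72 = 1872 px.
24c = 1872 → c = 78 px.
With no gaps, 18 columns span 18·78 = 1404 px.
Inner content = 1404 − 2·8 = 1388 px.
Subtracting 4 gaps of 40 leaves 1228 for 5 columns, so d = 245.6 px.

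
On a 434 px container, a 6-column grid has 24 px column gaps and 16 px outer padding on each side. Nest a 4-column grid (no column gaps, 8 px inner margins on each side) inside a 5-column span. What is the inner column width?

78.75 px

Take off 32 px of margins, leaving 402 px.
6 columns + 5 column gaps: 6c + 5·24 = 402.
6c = 402 − 120 = 282, so c = 47 px.
5 columns plus 4 column gaps: 235 + 96 = 331 px.
Inner content = 331 − 2·8 = 315 px.
With no column gaps, each column is 315/4 = 78.75 px.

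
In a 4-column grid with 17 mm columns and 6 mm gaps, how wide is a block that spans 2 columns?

Span of 2: 2·17 + 1·6 = 34 + 6 = 40 mm.

40 mm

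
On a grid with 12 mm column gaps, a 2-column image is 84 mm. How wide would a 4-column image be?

84 − 1·12 = 72; ÷2 gives c = 36 mm.
4 columns plus 3 column gaps: 144 + 36 = 180 mm.

180 mm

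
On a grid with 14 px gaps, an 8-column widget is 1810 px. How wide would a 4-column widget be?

898 px

8c + 7·14 = 1810 → 8c = 1712 → c = 214 px.
4-column span = 4·214 + 3·14 = 898 px.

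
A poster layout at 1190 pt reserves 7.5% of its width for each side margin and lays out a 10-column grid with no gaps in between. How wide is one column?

101.15 pt

Margins: 7.5% × 1190 = 89.25 pt each, so content = 1190 − 178.5 = 1011.5 pt.
1011.5 / 10 = 101.15 pt per column.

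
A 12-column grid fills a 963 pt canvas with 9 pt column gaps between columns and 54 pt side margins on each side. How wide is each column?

63 pt

Take off 108 pt of margins, leaving 855 pt.
855 − 11·9 = 756; ÷12 gives c = 63 pt.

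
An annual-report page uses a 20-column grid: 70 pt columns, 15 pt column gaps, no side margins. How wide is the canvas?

1685 pt

Summing: 1400 + 285 = 1685 pt.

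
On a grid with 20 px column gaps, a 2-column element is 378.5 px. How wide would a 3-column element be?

Subtracting 1 column gap of 20 leaves 358.5 for 2 columns, so c = 179.25 px.
3-column span = 3·179.25 + 2·20 = 577.75 px.

577.75 px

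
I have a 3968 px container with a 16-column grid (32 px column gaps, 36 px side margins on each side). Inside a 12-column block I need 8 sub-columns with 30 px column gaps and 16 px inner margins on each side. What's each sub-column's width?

Subtract both margins: 3968 − 2·36 = 3896 px.
3896 − 15·32 = 3416; ÷16 gives c = 213.5 px.
12-column span = 12·213.5 + 11·32 = 2914 px.
Inner content = 2914 − 2·16 = 2882 px.
8 columns + 7 column gaps: 8d + 7·30 = 2882.
8d = 2882 − 210 = 2672, so d = 334 px.

334 px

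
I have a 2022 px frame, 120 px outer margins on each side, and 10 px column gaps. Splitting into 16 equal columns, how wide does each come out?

102 px

Inside the margins: 2022 − 240 = 1782 px.
Subtracting 15 column gaps of 10 leaves 1632 for 16 columns, so c = 102 px.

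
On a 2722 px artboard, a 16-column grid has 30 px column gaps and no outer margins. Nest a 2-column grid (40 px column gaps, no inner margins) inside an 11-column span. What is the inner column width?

2722 − 15·30 = 2272; ÷16 gives c = 142 px.
Span of 11: 11·142 + 10·30 = 1562 + 300 = 1862 px.
1862 − 1·40 = 1822; ÷2 gives d = 911 px.

911 px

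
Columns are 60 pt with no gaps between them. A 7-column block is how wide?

420 pt

7-column span = 7·60 = 420 pt.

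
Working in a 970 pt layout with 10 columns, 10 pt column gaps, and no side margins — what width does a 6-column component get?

578 pt

10 columns + 9 column gaps: 10c + 9·10 = 970.
10c = 970 − 90 = 880, so c = 88 pt.
6-column span = 6·88 + 5·10 = 578 pt.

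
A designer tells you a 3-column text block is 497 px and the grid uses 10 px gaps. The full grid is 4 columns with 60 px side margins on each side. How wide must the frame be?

786 px

3c + 2·10 = 497 → 3c = 477 → c = 159 px.
Total width: 2·60 + 4·159 + 3·10 = 786 px.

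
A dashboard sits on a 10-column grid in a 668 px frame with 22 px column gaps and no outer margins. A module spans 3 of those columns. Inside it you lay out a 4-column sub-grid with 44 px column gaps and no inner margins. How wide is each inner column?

13.25 px

10 columns + 9 column gaps: 10c + 9·22 = 668.
10c = 668 − 198 = 470, so c = 47 px.
3-column span = 3·47 + 2·22 = 185 px.
4 columns + 3 column gaps: 4d + 3·44 = 185.
4d = 185 − 132 = 53, so d = 13.25 px.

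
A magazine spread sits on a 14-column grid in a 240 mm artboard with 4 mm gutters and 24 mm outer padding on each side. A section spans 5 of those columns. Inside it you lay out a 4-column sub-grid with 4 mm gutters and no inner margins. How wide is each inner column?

Inside the margins: 240 − 48 = 192 mm.
Subtracting 13 gutters of 4 leaves 140 for 14 columns, so c = 10 mm.
5 columns plus 4 gutters: 50 + 16 = 66 mm.
Subtracting 3 gutters of 4 leaves 54 for 4 columns, so d = 13.5 mm.

13.5 mm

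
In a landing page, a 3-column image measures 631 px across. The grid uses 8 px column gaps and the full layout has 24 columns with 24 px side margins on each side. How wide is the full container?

5152 px

3c + 2·8 = 631 → 3c = 615 → c = 205 px.
Total width: 2·24 + 24·205 + 23·8 = 5152 px.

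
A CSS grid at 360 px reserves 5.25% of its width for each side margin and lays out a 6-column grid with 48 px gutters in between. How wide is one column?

Margins: 5.25% × 360 = 18.9 px each, so content = 360 − 37.8 = 322.2 px.
322.2 − 5·48 = 82.2; ÷6 gives c = 13.7 px.

13.7 px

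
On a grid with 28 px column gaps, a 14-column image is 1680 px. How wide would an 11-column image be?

14 columns + 13 column gaps: 14c + 13·28 = 1680.
14c = 1680 − 364 = 1316, so c = 94 px.
11 columns plus 10 column gaps: 1034 + 280 = 1314 px.

1314 px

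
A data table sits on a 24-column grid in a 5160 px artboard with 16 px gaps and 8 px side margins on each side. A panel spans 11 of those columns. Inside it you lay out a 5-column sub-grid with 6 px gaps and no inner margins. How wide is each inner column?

Outer content = 5160 − 2·8 = 5144 px.
5144 − 23·16 = 4776; ÷24 gives c = 199 px.
Span of 11: 11·199 + 10·16 = 2189 + 160 = 2349 px.
5 columns + 4 gaps: 5d + 4·6 = 2349.
5d = 2349 − 24 = 2325, so d = 465 px.

465 px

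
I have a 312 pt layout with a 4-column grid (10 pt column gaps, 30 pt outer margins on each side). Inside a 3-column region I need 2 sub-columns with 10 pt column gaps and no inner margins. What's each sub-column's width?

Outer content = 312 − 2·30 = 252 pt.
4c + 3·10 = 252 → 4c = 222 → c = 55.5 pt.
Span of 3: 3·55.5 + 2·10 = 166.5 + 20 = 186.5 pt.
2d + 1·10 = 186.5 → 2d = 176.5 → d = 88.25 pt.

88.25 pt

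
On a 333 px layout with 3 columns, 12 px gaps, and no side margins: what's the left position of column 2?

115 px

Subtracting 2 gaps of 12 leaves 309 for 3 columns, so c = 103 px.
Each column+gutter stride is 115 px; with no margin, 1 of them is 115 px.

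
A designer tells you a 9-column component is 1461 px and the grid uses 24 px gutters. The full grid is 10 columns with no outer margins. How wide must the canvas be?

1626 px

Subtracting 8 gutters of 24 leaves 1269 for 9 columns, so c = 141 px.
Canvas = 10·141 + 9·24 = 1410 + 216 = 1626 px.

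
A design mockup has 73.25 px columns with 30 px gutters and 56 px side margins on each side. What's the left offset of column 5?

Before column 5: the margin + 4 columns + 4 gutters.
Offset = 56 + 4·(73.25 + 30) = 56 + 413 = 469 px.

469 px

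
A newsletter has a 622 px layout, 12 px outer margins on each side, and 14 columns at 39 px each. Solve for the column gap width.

Subtract both margins: 622 − 2·12 = 598 px.
14·39 + 13g = 598 → 13g = 52 → g = 4 px.

4 px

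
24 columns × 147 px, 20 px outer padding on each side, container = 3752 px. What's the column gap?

Content width = 3752 − 2·20 = 3712 px.
24 columns take 24·147 = 3528 px; remaining 184 splits into 23 column gaps.
g = 184 / 23 = 8 px.

8 px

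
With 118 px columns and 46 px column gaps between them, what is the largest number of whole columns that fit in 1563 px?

k columns need k·118 + (k−1)·46 = k·164 − 46.
k·164 − 46 ≤ 1563 → k ≤ 1609 / 164 ≈ 9.81, so k = 9.

9 columns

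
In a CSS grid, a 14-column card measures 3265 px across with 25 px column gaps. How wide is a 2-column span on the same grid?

14 columns + 13 column gaps: 14c + 13·25 = 3265.
14c = 3265 − 325 = 2940, so c = 210 px.
2-column span = 2·210 + 1·25 = 445 px.

445 px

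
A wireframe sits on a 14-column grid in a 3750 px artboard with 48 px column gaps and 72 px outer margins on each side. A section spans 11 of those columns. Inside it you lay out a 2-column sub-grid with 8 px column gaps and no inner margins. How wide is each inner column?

1407.5 px

Subtract both margins: 3750 − 2·72 = 3606 px.
14 columns + 13 column gaps: 14c + 13·48 = 3606.
14c = 3606 − 624 = 2982, so c = 213 px.
Span of 11: 11·213 + 10·48 = 2343 + 480 = 2823 px.
2d + 1·8 = 2823 → 2d = 2815 → d = 1407.5 px.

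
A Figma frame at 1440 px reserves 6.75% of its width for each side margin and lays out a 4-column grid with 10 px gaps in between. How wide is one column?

Each margin = 6.75% of 1440 = 97.2 px; content = 1440 − 2·97.2 = 1245.6 px.
Subtracting 3 gaps of 10 leaves 1215.6 for 4 columns, so c = 303.9 px.

303.9 px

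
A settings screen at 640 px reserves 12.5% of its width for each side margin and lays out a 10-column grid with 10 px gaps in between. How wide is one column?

Each margin = 12.5% of 640 = 80 px; content = 640 − 2·80 = 480 px.
480 − 9·10 = 390; ÷10 gives c = 39 px.

39 px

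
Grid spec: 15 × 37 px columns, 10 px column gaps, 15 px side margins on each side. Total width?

Container = 2·15 + 15·37 + 14·10 = 30 + 555 + 140 = 725 px.

725 px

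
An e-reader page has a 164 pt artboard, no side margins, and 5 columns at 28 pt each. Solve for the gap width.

6 pt

Columns use 140 pt, leaving 24 pt across 4 gaps = 6 pt each.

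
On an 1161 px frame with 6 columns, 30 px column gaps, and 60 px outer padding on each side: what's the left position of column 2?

238.5 px

Content = 1161 − 2·60 = 1041 px.
Subtracting 5 column gaps of 30 leaves 891 for 6 columns, so c = 148.5 px.
Column 2 starts at margin + 1·(column + gutter) = 60 + 1·178.5 = 238.5 px.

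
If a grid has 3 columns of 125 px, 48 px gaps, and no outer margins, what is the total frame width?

471 px

Total width: 3·125 + 2·48 = 471 px.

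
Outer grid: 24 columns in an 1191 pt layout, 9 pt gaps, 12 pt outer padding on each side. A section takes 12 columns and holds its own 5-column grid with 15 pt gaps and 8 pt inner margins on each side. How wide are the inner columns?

Inside the margins: 1191 − 24 = 1167 pt.
24c + 23·9 = 1167 → 24c = 960 → c = 40 pt.
12-column span = 12·40 + 11·9 = 579 pt.
Inner content = 579 − 2·8 = 563 pt.
5d + 4·15 = 563 → 5d = 503 → d = 100.6 pt.

100.6 pt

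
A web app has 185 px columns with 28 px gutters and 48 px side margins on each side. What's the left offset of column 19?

Before column 19: the margin + 18 columns + 18 gutters.
Offset = 48 + 18·(185 + 28) = 48 + 3834 = 3882 px.

3882 px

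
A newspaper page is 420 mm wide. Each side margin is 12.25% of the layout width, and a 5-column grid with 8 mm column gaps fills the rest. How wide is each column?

57.02 mm

Each margin = 12.25% of 420 = 51.45 mm; content = 420 − 2·51.45 = 317.1 mm.
Subtracting 4 column gaps of 8 leaves 285.1 for 5 columns, so c = 57.02 mm.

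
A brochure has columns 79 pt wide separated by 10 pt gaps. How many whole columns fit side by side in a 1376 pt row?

Each extra column adds 79 + 10 = 89 pt.
(1376 + 10) / 89 = 15.57, so 15 columns fit.

15 columns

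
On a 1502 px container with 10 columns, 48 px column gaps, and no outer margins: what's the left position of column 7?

930 px

10c + 9·48 = 1502 → 10c = 1070 → c = 107 px.
Each column+gutter stride is 155 px; with no margin, 6 of them is 930 px.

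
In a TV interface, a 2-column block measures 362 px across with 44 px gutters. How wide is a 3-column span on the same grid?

362 − 1·44 = 318; ÷2 gives c = 159 px.
Span of 3: 3·159 + 2·44 = 477 + 88 = 565 px.

565 px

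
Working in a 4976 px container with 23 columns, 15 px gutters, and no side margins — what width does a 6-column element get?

1287 px

23 columns + 22 gutters: 23c + 22·15 = 4976.
23c = 4976 − 330 = 4646, so c = 202 px.
Span of 6: 6·202 + 5·15 = 1212 + 75 = 1287 px.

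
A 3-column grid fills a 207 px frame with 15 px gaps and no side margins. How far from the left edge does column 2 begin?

74 px

207 − 2·15 = 177; ÷3 gives c = 59 px.
Each column+gutter stride is 74 px; with no margin, 1 of them is 74 px.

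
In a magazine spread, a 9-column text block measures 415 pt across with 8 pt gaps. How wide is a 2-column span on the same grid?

86 pt

415 − 8·8 = 351; ÷9 gives c = 39 pt.
2 columns plus 1 gap: 78 + 8 = 86 pt.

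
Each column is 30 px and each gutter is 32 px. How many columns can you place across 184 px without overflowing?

k columns need k·30 + (k−1)·32 = k·62 − 32.
k·62 − 32 ≤ 184 → k ≤ 216 / 62 ≈ 3.48, so k = 3.

3 columns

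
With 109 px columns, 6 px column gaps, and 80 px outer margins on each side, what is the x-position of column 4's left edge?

425 px

Column 4 starts at margin + 3·(column + gutter) = 80 + 3·115 = 425 px.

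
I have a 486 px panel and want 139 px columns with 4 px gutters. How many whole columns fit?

3 columns

Each extra column adds 139 + 4 = 143 px.
(486 + 4) / 143 = 3.43, so 3 columns fit.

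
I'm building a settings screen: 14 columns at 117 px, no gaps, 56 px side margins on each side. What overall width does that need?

Total width: 2·56 + 14·117 = 1750 px.

1750 px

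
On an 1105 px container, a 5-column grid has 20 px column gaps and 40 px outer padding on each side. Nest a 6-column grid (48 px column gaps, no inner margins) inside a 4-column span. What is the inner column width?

Take off 80 px of margins, leaving 1025 px.
1025 − 4·20 = 945; ÷5 gives c = 189 px.
4 columns plus 3 column gaps: 756 + 60 = 816 px.
6 columns + 5 column gaps: 6d + 5·48 = 816.
6d = 816 − 240 = 576, so d = 96 px.

96 px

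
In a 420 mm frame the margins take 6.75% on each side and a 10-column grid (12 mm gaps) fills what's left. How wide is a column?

25.53 mm

420 × (1 − 2·6.75%) = 420 × 86.5% = 363.3 mm for the columns.
10c + 9·12 = 363.3 → 10c = 255.3 → c = 25.53 mm.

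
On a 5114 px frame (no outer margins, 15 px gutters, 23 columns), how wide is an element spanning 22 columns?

4891 px

Subtracting 22 gutters of 15 leaves 4784 for 23 columns, so c = 208 px.
22-column span = 22·208 + 21·15 = 4891 px.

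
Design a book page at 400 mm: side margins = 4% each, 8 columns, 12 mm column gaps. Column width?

35.5 mm

Margins: 4% × 400 = 16 mm each, so content = 400 − 32 = 368 mm.
368 − 7·12 = 284; ÷8 gives c = 35.5 mm.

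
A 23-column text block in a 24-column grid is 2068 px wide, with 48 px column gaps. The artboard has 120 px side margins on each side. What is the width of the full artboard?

2400 px

23 columns + 22 column gaps: 23c + 22·48 = 2068.
23c = 2068 − 1056 = 1012, so c = 44 px.
Total width: 2·120 + 24·44 + 23·48 = 2400 px.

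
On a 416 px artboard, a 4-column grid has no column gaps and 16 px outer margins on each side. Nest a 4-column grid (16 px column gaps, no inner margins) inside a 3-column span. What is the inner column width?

60 px

Subtract both margins: 416 − 2·16 = 384 px.
With no column gaps, each column is 384/4 = 96 px.
With no column gaps, 3 columns span 3·96 = 288 px.
4 columns + 3 column gaps: 4d + 3·16 = 288.
4d = 288 − 48 = 240, so d = 60 px.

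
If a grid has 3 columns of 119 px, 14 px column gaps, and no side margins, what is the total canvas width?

385 px

Summing: 357 + 28 = 385 px.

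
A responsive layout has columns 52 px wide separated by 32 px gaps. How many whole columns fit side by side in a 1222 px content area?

14 columns

14 columns: 14·52 + 13·32 = 1144 px ≤ 1222.
15 columns: 1228 px > 1222. So 14.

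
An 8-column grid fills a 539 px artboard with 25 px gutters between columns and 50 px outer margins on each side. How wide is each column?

33 px

Content width = 539 − 2·50 = 439 px.
8 columns + 7 gutters: 8c + 7·25 = 439.
8c = 439 − 175 = 264, so c = 33 px.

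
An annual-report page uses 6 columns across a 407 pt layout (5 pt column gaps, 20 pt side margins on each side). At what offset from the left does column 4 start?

Take off 40 pt of margins, leaving 367 pt.
6c + 5·5 = 367 → 6c = 342 → c = 57 pt.
Before column 4: the margin + 3 columns + 3 column gaps.
Offset = 20 + 3·(57 + 5) = 20 + 186 = 206 pt.

206 pt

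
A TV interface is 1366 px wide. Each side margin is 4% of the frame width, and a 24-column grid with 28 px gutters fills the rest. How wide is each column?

Margins: 4% × 1366 = 54.64 px each, so content = 1366 − 109.28 = 1256.72 px.
Subtracting 23 gutters of 28 leaves 612.72 for 24 columns, so c = 25.53 px.

25.53 px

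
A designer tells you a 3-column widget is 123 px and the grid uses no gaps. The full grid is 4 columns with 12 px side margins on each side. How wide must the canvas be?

188 px

123 / 3 = 41 px per column.
Total width: 2·12 + 4·41 = 188 px.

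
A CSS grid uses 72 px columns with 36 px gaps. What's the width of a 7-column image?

720 px

Span of 7: 7·72 + 6·36 = 504 + 216 = 720 px.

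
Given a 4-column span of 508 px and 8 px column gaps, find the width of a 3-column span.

379 px

4 columns + 3 column gaps: 4c + 3·8 = 508.
4c = 508 − 24 = 484, so c = 121 px.
3 columns plus 2 column gaps: 363 + 16 = 379 px.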